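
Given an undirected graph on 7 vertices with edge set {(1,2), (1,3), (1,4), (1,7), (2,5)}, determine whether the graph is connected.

Step 1: Build adjacency list from edges:
  1: 2, 3, 4, 7
  2: 1, 5
  3: 1
  4: 1
  5: 2
  6: (none)
  7: 1

Step 2: Run BFS/DFS from vertex 1:
  Visited: {1, 2, 3, 4, 7, 5}
  Reached 6 of 7 vertices

Step 3: Only 6 of 7 vertices reached. Graph is disconnected.
Connected components: {1, 2, 3, 4, 5, 7}, {6}
Answer: No, the graph is not connected (2 components).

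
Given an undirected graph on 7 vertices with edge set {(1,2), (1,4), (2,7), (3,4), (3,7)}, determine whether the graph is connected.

Step 1: Build adjacency list from edges:
  1: 2, 4
  2: 1, 7
  3: 4, 7
  4: 1, 3
  5: (none)
  6: (none)
  7: 2, 3

Step 2: Run BFS/DFS from vertex 1:
  Visited: {1, 2, 4, 7, 3}
  Reached 5 of 7 vertices

Step 3: Only 5 of 7 vertices reached. Graph is disconnected.
Connected components: {1, 2, 3, 4, 7}, {5}, {6}
Answer: No, the graph is not connected (3 components).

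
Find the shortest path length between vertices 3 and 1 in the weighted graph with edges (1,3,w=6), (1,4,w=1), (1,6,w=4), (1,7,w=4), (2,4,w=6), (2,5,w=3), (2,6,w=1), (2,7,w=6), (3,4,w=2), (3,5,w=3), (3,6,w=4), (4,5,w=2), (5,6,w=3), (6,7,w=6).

Step 1: Build adjacency list with weights:
  1: 3(w=6), 4(w=1), 6(w=4), 7(w=4)
  2: 4(w=6), 5(w=3), 6(w=1), 7(w=6)
  3: 1(w=6), 4(w=2), 5(w=3), 6(w=4)
  4: 1(w=1), 2(w=6), 3(w=2), 5(w=2)
  5: 2(w=3), 3(w=3), 4(w=2), 6(w=3)
  6: 1(w=4), 2(w=1), 3(w=4), 5(w=3), 7(w=6)
  7: 1(w=4), 2(w=6), 6(w=6)

Step 2: Apply Dijkstra's algorithm from vertex 3:
  Visit vertex 3 (distance=0)
    Update dist[1] = 6
    Update dist[4] = 2
    Update dist[5] = 3
    Update dist[6] = 4
  Visit vertex 4 (distance=2)
    Update dist[1] = 3
    Update dist[2] = 8
  Visit vertex 1 (distance=3)
    Update dist[7] = 7

Step 3: Shortest path: 3 -> 4 -> 1
Total weight: 2 + 1 = 3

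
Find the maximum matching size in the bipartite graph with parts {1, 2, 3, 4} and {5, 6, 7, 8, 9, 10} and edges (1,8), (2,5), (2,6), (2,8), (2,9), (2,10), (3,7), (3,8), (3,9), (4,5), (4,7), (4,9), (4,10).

Step 1: List the neighbors of each left vertex:
  1: 8
  2: 5, 6, 8, 9, 10
  3: 7, 8, 9
  4: 5, 7, 9, 10

Step 2: Greedily match left vertices, then look for augmenting paths:
  Match 1 -- 8
  Match 2 -- 5
  Match 3 -- 7
  Match 4 -- 9
  No augmenting path remains.

Step 3: Verify this is maximum:
  Matching size 4 = min(|L|, |R|) = min(4, 6), which is an upper bound, so this matching is maximum.

Maximum matching: {(1,8), (2,5), (3,7), (4,9)}
Size: 4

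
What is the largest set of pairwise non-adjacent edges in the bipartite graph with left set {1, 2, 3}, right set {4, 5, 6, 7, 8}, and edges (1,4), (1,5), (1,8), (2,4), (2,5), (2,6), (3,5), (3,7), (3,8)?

Step 1: List the neighbors of each left vertex:
  1: 4, 5, 8
  2: 4, 5, 6
  3: 5, 7, 8

Step 2: Greedily match left vertices, then look for augmenting paths:
  Match 1 -- 4
  Match 2 -- 5
  Match 3 -- 7
  No augmenting path remains.

Step 3: Verify this is maximum:
  Matching size 3 = min(|L|, |R|) = min(3, 5), which is an upper bound, so this matching is maximum.

Maximum matching: {(1,4), (2,5), (3,7)}
Size: 3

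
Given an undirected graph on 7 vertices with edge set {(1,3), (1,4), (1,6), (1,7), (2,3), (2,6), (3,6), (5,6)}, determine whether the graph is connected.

Step 1: Build adjacency list from edges:
  1: 3, 4, 6, 7
  2: 3, 6
  3: 1, 2, 6
  4: 1
  5: 6
  6: 1, 2, 3, 5
  7: 1

Step 2: Run BFS/DFS from vertex 1:
  Visited: {1, 3, 4, 6, 7, 2, 5}
  Reached 7 of 7 vertices

Step 3: All 7 vertices reached from vertex 1, so the graph is connected.
Answer: Yes, the graph is connected.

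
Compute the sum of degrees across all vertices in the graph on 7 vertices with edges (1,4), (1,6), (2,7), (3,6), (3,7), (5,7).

Step 1: Count edges incident to each vertex:
  deg(1) = 2 (neighbors: 4, 6)
  deg(2) = 1 (neighbors: 7)
  deg(3) = 2 (neighbors: 6, 7)
  deg(4) = 1 (neighbors: 1)
  deg(5) = 1 (neighbors: 7)
  deg(6) = 2 (neighbors: 1, 3)
  deg(7) = 3 (neighbors: 2, 3, 5)

Step 2: Sum all degrees:
  2 + 1 + 2 + 1 + 1 + 2 + 3 = 12

Verification: sum of degrees = 2 * |E| = 2 * 6 = 12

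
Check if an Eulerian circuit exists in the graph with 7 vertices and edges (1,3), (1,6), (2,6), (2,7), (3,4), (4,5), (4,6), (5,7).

Step 1: Find the degree of each vertex:
  deg(1) = 2
  deg(2) = 2
  deg(3) = 2
  deg(4) = 3
  deg(5) = 2
  deg(6) = 3
  deg(7) = 2

Step 2: Count vertices with odd degree:
  Odd-degree vertices: 4, 6 (2 total)

Step 3: Apply Euler's theorem:
  - Eulerian circuit exists iff graph is connected and all vertices have even degree
  - Eulerian path exists iff graph is connected and has 0 or 2 odd-degree vertices

Graph is connected with exactly 2 odd-degree vertices (4, 6).
Eulerian path exists (starting and ending at the odd-degree vertices), but no Eulerian circuit.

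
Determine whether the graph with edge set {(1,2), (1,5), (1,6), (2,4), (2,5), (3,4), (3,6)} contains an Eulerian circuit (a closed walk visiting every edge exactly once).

Step 1: Find the degree of each vertex:
  deg(1) = 3
  deg(2) = 3
  deg(3) = 2
  deg(4) = 2
  deg(5) = 2
  deg(6) = 2

Step 2: Count vertices with odd degree:
  Odd-degree vertices: 1, 2 (2 total)

Step 3: Apply Euler's theorem:
  - Eulerian circuit exists iff graph is connected and all vertices have even degree
  - Eulerian path exists iff graph is connected and has 0 or 2 odd-degree vertices

Graph is connected with exactly 2 odd-degree vertices (1, 2).
Eulerian path exists (starting and ending at the odd-degree vertices), but no Eulerian circuit.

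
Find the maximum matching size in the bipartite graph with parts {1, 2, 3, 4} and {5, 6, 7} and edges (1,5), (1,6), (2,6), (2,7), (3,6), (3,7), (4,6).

Step 1: List the neighbors of each left vertex:
  1: 5, 6
  2: 6, 7
  3: 6, 7
  4: 6

Step 2: Greedily match left vertices, then look for augmenting paths:
  Match 1 -- 5
  Match 2 -- 6
  Match 3 -- 7
  No augmenting path remains.

Step 3: Verify this is maximum:
  Matching size 3 = min(|L|, |R|) = min(4, 3), which is an upper bound, so this matching is maximum.

Maximum matching: {(1,5), (2,6), (3,7)}
Size: 3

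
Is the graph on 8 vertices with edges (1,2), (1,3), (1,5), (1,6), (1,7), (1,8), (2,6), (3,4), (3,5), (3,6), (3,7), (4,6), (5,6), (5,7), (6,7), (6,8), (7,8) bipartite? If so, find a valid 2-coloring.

Step 1: Attempt 2-coloring using BFS:
  Start at vertex 1, assign color 0
  Color vertex 2 with color 1 (neighbor of 1)
  Color vertex 3 with color 1 (neighbor of 1)
  Color vertex 5 with color 1 (neighbor of 1)
  Color vertex 6 with color 1 (neighbor of 1)
  Color vertex 7 with color 1 (neighbor of 1)
  Color vertex 8 with color 1 (neighbor of 1)

Step 2: Conflict found! Vertices 2 and 6 are adjacent but have the same color.
This means the graph contains an odd cycle.

The graph is NOT bipartite.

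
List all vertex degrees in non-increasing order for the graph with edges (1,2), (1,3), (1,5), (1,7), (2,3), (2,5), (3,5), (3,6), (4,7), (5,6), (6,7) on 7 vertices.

Step 1: Count edges incident to each vertex:
  deg(1) = 4 (neighbors: 2, 3, 5, 7)
  deg(2) = 3 (neighbors: 1, 3, 5)
  deg(3) = 4 (neighbors: 1, 2, 5, 6)
  deg(4) = 1 (neighbors: 7)
  deg(5) = 4 (neighbors: 1, 2, 3, 6)
  deg(6) = 3 (neighbors: 3, 5, 7)
  deg(7) = 3 (neighbors: 1, 4, 6)

Step 2: Sort degrees in non-increasing order:
  Degrees: [4, 3, 4, 1, 4, 3, 3] -> sorted: [4, 4, 4, 3, 3, 3, 1]

Degree sequence: [4, 4, 4, 3, 3, 3, 1]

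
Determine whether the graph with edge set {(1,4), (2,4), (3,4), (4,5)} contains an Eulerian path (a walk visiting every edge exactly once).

Step 1: Find the degree of each vertex:
  deg(1) = 1
  deg(2) = 1
  deg(3) = 1
  deg(4) = 4
  deg(5) = 1

Step 2: Count vertices with odd degree:
  Odd-degree vertices: 1, 2, 3, 5 (4 total)

Step 3: Apply Euler's theorem:
  - Eulerian circuit exists iff graph is connected and all vertices have even degree
  - Eulerian path exists iff graph is connected and has 0 or 2 odd-degree vertices

Graph has 4 odd-degree vertices (need 0 or 2).
Neither Eulerian path nor Eulerian circuit exists.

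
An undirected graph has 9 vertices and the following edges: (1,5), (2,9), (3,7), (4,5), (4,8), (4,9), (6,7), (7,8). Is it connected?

Step 1: Build adjacency list from edges:
  1: 5
  2: 9
  3: 7
  4: 5, 8, 9
  5: 1, 4
  6: 7
  7: 3, 6, 8
  8: 4, 7
  9: 2, 4

Step 2: Run BFS/DFS from vertex 1:
  Visited: {1, 5, 4, 8, 9, 7, 2, 3, 6}
  Reached 9 of 9 vertices

Step 3: All 9 vertices reached from vertex 1, so the graph is connected.
Answer: Yes, the graph is connected.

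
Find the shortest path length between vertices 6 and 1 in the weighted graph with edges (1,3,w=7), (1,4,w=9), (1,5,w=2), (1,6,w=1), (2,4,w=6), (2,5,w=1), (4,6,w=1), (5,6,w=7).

Step 1: Build adjacency list with weights:
  1: 3(w=7), 4(w=9), 5(w=2), 6(w=1)
  2: 4(w=6), 5(w=1)
  3: 1(w=7)
  4: 1(w=9), 2(w=6), 6(w=1)
  5: 1(w=2), 2(w=1), 6(w=7)
  6: 1(w=1), 4(w=1), 5(w=7)

Step 2: Apply Dijkstra's algorithm from vertex 6:
  Visit vertex 6 (distance=0)
    Update dist[1] = 1
    Update dist[4] = 1
    Update dist[5] = 7
  Visit vertex 1 (distance=1)
    Update dist[3] = 8
    Update dist[5] = 3

Step 3: Shortest path: 6 -> 1
Total weight: 1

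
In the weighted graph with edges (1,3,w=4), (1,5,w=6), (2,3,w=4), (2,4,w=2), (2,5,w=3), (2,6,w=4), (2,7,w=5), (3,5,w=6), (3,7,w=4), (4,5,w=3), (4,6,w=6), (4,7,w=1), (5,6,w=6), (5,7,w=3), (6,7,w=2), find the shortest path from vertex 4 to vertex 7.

Step 1: Build adjacency list with weights:
  1: 3(w=4), 5(w=6)
  2: 3(w=4), 4(w=2), 5(w=3), 6(w=4), 7(w=5)
  3: 1(w=4), 2(w=4), 5(w=6), 7(w=4)
  4: 2(w=2), 5(w=3), 6(w=6), 7(w=1)
  5: 1(w=6), 2(w=3), 3(w=6), 4(w=3), 6(w=6), 7(w=3)
  6: 2(w=4), 4(w=6), 5(w=6), 7(w=2)
  7: 2(w=5), 3(w=4), 4(w=1), 5(w=3), 6(w=2)

Step 2: Apply Dijkstra's algorithm from vertex 4:
  Visit vertex 4 (distance=0)
    Update dist[2] = 2
    Update dist[5] = 3
    Update dist[6] = 6
    Update dist[7] = 1
  Visit vertex 7 (distance=1)
    Update dist[3] = 5
    Update dist[6] = 3

Step 3: Shortest path: 4 -> 7
Total weight: 1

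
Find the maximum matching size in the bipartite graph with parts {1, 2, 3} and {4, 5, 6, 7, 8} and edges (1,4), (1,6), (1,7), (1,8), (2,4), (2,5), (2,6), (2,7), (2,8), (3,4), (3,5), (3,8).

Step 1: List the neighbors of each left vertex:
  1: 4, 6, 7, 8
  2: 4, 5, 6, 7, 8
  3: 4, 5, 8

Step 2: Greedily match left vertices, then look for augmenting paths:
  Match 1 -- 4
  Match 2 -- 5
  Match 3 -- 8
  No augmenting path remains.

Step 3: Verify this is maximum:
  Matching size 3 = min(|L|, |R|) = min(3, 5), which is an upper bound, so this matching is maximum.

Maximum matching: {(1,4), (2,5), (3,8)}
Size: 3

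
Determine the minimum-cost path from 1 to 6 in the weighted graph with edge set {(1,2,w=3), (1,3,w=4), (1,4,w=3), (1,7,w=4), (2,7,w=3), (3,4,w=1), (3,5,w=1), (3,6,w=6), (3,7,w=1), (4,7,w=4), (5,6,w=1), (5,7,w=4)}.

Step 1: Build adjacency list with weights:
  1: 2(w=3), 3(w=4), 4(w=3), 7(w=4)
  2: 1(w=3), 7(w=3)
  3: 1(w=4), 4(w=1), 5(w=1), 6(w=6), 7(w=1)
  4: 1(w=3), 3(w=1), 7(w=4)
  5: 3(w=1), 6(w=1), 7(w=4)
  6: 3(w=6), 5(w=1)
  7: 1(w=4), 2(w=3), 3(w=1), 4(w=4), 5(w=4)

Step 2: Apply Dijkstra's algorithm from vertex 1:
  Visit vertex 1 (distance=0)
    Update dist[2] = 3
    Update dist[3] = 4
    Update dist[4] = 3
    Update dist[7] = 4
  Visit vertex 2 (distance=3)
  Visit vertex 4 (distance=3)
  Visit vertex 3 (distance=4)
    Update dist[5] = 5
    Update dist[6] = 10
  Visit vertex 7 (distance=4)
  Visit vertex 5 (distance=5)
    Update dist[6] = 6
  Visit vertex 6 (distance=6)

Step 3: Shortest path: 1 -> 3 -> 5 -> 6
Total weight: 4 + 1 + 1 = 6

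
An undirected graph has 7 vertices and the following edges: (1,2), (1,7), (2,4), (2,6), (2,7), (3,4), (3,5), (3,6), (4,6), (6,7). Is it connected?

Step 1: Build adjacency list from edges:
  1: 2, 7
  2: 1, 4, 6, 7
  3: 4, 5, 6
  4: 2, 3, 6
  5: 3
  6: 2, 3, 4, 7
  7: 1, 2, 6

Step 2: Run BFS/DFS from vertex 1:
  Visited: {1, 2, 7, 4, 6, 3, 5}
  Reached 7 of 7 vertices

Step 3: All 7 vertices reached from vertex 1, so the graph is connected.
Answer: Yes, the graph is connected.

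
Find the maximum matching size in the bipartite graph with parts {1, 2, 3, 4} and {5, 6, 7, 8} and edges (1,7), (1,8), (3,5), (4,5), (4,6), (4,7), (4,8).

Step 1: List the neighbors of each left vertex:
  1: 7, 8
  2: (none)
  3: 5
  4: 5, 6, 7, 8

Step 2: Greedily match left vertices, then look for augmenting paths:
  Match 1 -- 7
  Match 3 -- 5
  Match 4 -- 6
  No augmenting path remains.

Step 3: Verify this is maximum:
  Matching has size 3. The vertex set {1, 3, 4} covers every edge and has size 3; any matching has at most one edge per cover vertex, so 3 is maximum (König's theorem).

Maximum matching: {(1,7), (3,5), (4,6)}
Size: 3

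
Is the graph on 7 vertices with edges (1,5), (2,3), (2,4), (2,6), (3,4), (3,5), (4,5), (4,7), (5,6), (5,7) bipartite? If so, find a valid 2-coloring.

Step 1: Attempt 2-coloring using BFS:
  Start at vertex 1, assign color 0
  Color vertex 5 with color 1 (neighbor of 1)
  Color vertex 3 with color 0 (neighbor of 5)
  Color vertex 4 with color 0 (neighbor of 5)
  Color vertex 6 with color 0 (neighbor of 5)
  Color vertex 7 with color 0 (neighbor of 5)
  Color vertex 2 with color 1 (neighbor of 3)

Step 2: Conflict found! Vertices 3 and 4 are adjacent but have the same color.
This means the graph contains an odd cycle.

The graph is NOT bipartite.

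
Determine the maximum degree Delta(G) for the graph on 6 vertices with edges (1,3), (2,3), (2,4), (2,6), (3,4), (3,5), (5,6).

Step 1: Count edges incident to each vertex:
  deg(1) = 1 (neighbors: 3)
  deg(2) = 3 (neighbors: 3, 4, 6)
  deg(3) = 4 (neighbors: 1, 2, 4, 5)
  deg(4) = 2 (neighbors: 2, 3)
  deg(5) = 2 (neighbors: 3, 6)
  deg(6) = 2 (neighbors: 2, 5)

Step 2: Find maximum:
  max(1, 3, 4, 2, 2, 2) = 4 (vertex 3)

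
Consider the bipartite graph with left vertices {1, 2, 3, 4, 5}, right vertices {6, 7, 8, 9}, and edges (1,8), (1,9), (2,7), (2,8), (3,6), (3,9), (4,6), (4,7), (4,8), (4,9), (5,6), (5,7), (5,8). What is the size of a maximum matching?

Step 1: List the neighbors of each left vertex:
  1: 8, 9
  2: 7, 8
  3: 6, 9
  4: 6, 7, 8, 9
  5: 6, 7, 8

Step 2: Greedily match left vertices, then look for augmenting paths:
  Match 1 -- 8
  Match 2 -- 7
  Match 3 -- 6
  Match 4 -- 9
  No augmenting path remains.

Step 3: Verify this is maximum:
  Matching size 4 = min(|L|, |R|) = min(5, 4), which is an upper bound, so this matching is maximum.

Maximum matching: {(1,8), (2,7), (3,6), (4,9)}
Size: 4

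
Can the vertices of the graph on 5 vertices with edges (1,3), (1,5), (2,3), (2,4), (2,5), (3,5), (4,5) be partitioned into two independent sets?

Step 1: Attempt 2-coloring using BFS:
  Start at vertex 1, assign color 0
  Color vertex 3 with color 1 (neighbor of 1)
  Color vertex 5 with color 1 (neighbor of 1)
  Color vertex 2 with color 0 (neighbor of 3)

Step 2: Conflict found! Vertices 3 and 5 are adjacent but have the same color.
This means the graph contains an odd cycle.

The graph is NOT bipartite.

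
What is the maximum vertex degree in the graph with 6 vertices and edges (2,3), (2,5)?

Step 1: Count edges incident to each vertex:
  deg(1) = 0 (neighbors: none)
  deg(2) = 2 (neighbors: 3, 5)
  deg(3) = 1 (neighbors: 2)
  deg(4) = 0 (neighbors: none)
  deg(5) = 1 (neighbors: 2)
  deg(6) = 0 (neighbors: none)

Step 2: Find maximum:
  max(0, 2, 1, 0, 1, 0) = 2 (vertex 2)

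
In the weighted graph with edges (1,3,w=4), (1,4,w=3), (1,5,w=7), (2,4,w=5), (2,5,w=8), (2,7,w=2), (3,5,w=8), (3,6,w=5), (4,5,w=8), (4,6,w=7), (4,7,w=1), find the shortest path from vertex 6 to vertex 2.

Step 1: Build adjacency list with weights:
  1: 3(w=4), 4(w=3), 5(w=7)
  2: 4(w=5), 5(w=8), 7(w=2)
  3: 1(w=4), 5(w=8), 6(w=5)
  4: 1(w=3), 2(w=5), 5(w=8), 6(w=7), 7(w=1)
  5: 1(w=7), 2(w=8), 3(w=8), 4(w=8)
  6: 3(w=5), 4(w=7)
  7: 2(w=2), 4(w=1)

Step 2: Apply Dijkstra's algorithm from vertex 6:
  Visit vertex 6 (distance=0)
    Update dist[3] = 5
    Update dist[4] = 7
  Visit vertex 3 (distance=5)
    Update dist[1] = 9
    Update dist[5] = 13
  Visit vertex 4 (distance=7)
    Update dist[2] = 12
    Update dist[7] = 8
  Visit vertex 7 (distance=8)
    Update dist[2] = 10
  Visit vertex 1 (distance=9)
  Visit vertex 2 (distance=10)

Step 3: Shortest path: 6 -> 4 -> 7 -> 2
Total weight: 7 + 1 + 2 = 10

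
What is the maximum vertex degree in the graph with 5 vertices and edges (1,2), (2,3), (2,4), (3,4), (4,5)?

Step 1: Count edges incident to each vertex:
  deg(1) = 1 (neighbors: 2)
  deg(2) = 3 (neighbors: 1, 3, 4)
  deg(3) = 2 (neighbors: 2, 4)
  deg(4) = 3 (neighbors: 2, 3, 5)
  deg(5) = 1 (neighbors: 4)

Step 2: Find maximum:
  max(1, 3, 2, 3, 1) = 3 (vertex 2)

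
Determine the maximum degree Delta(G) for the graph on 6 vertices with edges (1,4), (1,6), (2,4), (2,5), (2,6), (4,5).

Step 1: Count edges incident to each vertex:
  deg(1) = 2 (neighbors: 4, 6)
  deg(2) = 3 (neighbors: 4, 5, 6)
  deg(3) = 0 (neighbors: none)
  deg(4) = 3 (neighbors: 1, 2, 5)
  deg(5) = 2 (neighbors: 2, 4)
  deg(6) = 2 (neighbors: 1, 2)

Step 2: Find maximum:
  max(2, 3, 0, 3, 2, 2) = 3 (vertex 2)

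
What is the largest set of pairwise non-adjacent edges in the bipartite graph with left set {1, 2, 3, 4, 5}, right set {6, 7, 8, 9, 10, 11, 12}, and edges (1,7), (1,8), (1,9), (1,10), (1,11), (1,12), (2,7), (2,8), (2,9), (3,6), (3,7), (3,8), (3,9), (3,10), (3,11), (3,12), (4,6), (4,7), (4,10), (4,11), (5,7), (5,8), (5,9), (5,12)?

Step 1: List the neighbors of each left vertex:
  1: 7, 8, 9, 10, 11, 12
  2: 7, 8, 9
  3: 6, 7, 8, 9, 10, 11, 12
  4: 6, 7, 10, 11
  5: 7, 8, 9, 12

Step 2: Greedily match left vertices, then look for augmenting paths:
  Match 1 -- 7
  Match 2 -- 8
  Match 3 -- 6
  Match 4 -- 10
  Match 5 -- 9
  No augmenting path remains.

Step 3: Verify this is maximum:
  Matching size 5 = min(|L|, |R|) = min(5, 7), which is an upper bound, so this matching is maximum.

Maximum matching: {(1,7), (2,8), (3,6), (4,10), (5,9)}
Size: 5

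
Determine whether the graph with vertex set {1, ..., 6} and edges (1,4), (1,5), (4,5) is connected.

Step 1: Build adjacency list from edges:
  1: 4, 5
  2: (none)
  3: (none)
  4: 1, 5
  5: 1, 4
  6: (none)

Step 2: Run BFS/DFS from vertex 1:
  Visited: {1, 4, 5}
  Reached 3 of 6 vertices

Step 3: Only 3 of 6 vertices reached. Graph is disconnected.
Connected components: {1, 4, 5}, {2}, {3}, {6}
Answer: No, the graph is not connected (4 components).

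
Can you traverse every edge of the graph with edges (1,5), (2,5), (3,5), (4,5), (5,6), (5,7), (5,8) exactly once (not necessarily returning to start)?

Step 1: Find the degree of each vertex:
  deg(1) = 1
  deg(2) = 1
  deg(3) = 1
  deg(4) = 1
  deg(5) = 7
  deg(6) = 1
  deg(7) = 1
  deg(8) = 1

Step 2: Count vertices with odd degree:
  Odd-degree vertices: 1, 2, 3, 4, 5, 6, 7, 8 (8 total)

Step 3: Apply Euler's theorem:
  - Eulerian circuit exists iff graph is connected and all vertices have even degree
  - Eulerian path exists iff graph is connected and has 0 or 2 odd-degree vertices

Graph has 8 odd-degree vertices (need 0 or 2).
Neither Eulerian path nor Eulerian circuit exists.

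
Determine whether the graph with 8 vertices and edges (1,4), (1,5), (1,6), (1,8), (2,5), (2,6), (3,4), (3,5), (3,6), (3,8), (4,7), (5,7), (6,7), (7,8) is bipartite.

Step 1: Attempt 2-coloring using BFS:
  Start at vertex 1, assign color 0
  Color vertex 4 with color 1 (neighbor of 1)
  Color vertex 5 with color 1 (neighbor of 1)
  Color vertex 6 with color 1 (neighbor of 1)
  Color vertex 8 with color 1 (neighbor of 1)
  Color vertex 3 with color 0 (neighbor of 4)
  Color vertex 7 with color 0 (neighbor of 4)
  Color vertex 2 with color 0 (neighbor of 5)

Step 2: 2-coloring succeeded. No conflicts found.
  Set A (color 0): {1, 2, 3, 7}
  Set B (color 1): {4, 5, 6, 8}

The graph is bipartite with partition {1, 2, 3, 7}, {4, 5, 6, 8}.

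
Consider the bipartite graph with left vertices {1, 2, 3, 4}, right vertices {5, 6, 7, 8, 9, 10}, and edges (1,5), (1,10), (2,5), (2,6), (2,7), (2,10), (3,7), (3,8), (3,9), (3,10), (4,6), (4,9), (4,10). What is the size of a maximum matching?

Step 1: List the neighbors of each left vertex:
  1: 5, 10
  2: 5, 6, 7, 10
  3: 7, 8, 9, 10
  4: 6, 9, 10

Step 2: Greedily match left vertices, then look for augmenting paths:
  Match 1 -- 5
  Match 2 -- 6
  Match 3 -- 7
  Match 4 -- 9
  No augmenting path remains.

Step 3: Verify this is maximum:
  Matching size 4 = min(|L|, |R|) = min(4, 6), which is an upper bound, so this matching is maximum.

Maximum matching: {(1,5), (2,6), (3,7), (4,9)}
Size: 4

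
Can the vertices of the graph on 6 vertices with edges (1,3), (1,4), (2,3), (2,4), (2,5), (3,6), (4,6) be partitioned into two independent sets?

Step 1: Attempt 2-coloring using BFS:
  Start at vertex 1, assign color 0
  Color vertex 3 with color 1 (neighbor of 1)
  Color vertex 4 with color 1 (neighbor of 1)
  Color vertex 2 with color 0 (neighbor of 3)
  Color vertex 6 with color 0 (neighbor of 3)
  Color vertex 5 with color 1 (neighbor of 2)

Step 2: 2-coloring succeeded. No conflicts found.
  Set A (color 0): {1, 2, 6}
  Set B (color 1): {3, 4, 5}

The graph is bipartite with partition {1, 2, 6}, {3, 4, 5}.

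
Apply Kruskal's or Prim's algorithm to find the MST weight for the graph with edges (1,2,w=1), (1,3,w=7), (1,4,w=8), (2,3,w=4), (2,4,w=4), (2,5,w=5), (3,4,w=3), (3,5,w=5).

Apply Kruskal's algorithm (sort edges by weight, add if no cycle):

Sorted edges by weight:
  (1,2) w=1
  (3,4) w=3
  (2,3) w=4
  (2,4) w=4
  (2,5) w=5
  (3,5) w=5
  (1,3) w=7
  (1,4) w=8

Add edge (1,2) w=1 -- no cycle. Running total: 1
Add edge (3,4) w=3 -- no cycle. Running total: 4
Add edge (2,3) w=4 -- no cycle. Running total: 8
Skip edge (2,4) w=4 -- would create cycle
Add edge (2,5) w=5 -- no cycle. Running total: 13

MST edges: (1,2,w=1), (3,4,w=3), (2,3,w=4), (2,5,w=5)
Total MST weight: 1 + 3 + 4 + 5 = 13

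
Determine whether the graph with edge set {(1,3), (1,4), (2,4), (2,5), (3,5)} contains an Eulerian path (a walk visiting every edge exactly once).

Step 1: Find the degree of each vertex:
  deg(1) = 2
  deg(2) = 2
  deg(3) = 2
  deg(4) = 2
  deg(5) = 2

Step 2: Count vertices with odd degree:
  All vertices have even degree (0 odd-degree vertices)

Step 3: Apply Euler's theorem:
  - Eulerian circuit exists iff graph is connected and all vertices have even degree
  - Eulerian path exists iff graph is connected and has 0 or 2 odd-degree vertices

Graph is connected with 0 odd-degree vertices.
Both Eulerian circuit and Eulerian path exist.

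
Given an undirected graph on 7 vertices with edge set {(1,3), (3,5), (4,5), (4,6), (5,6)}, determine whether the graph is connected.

Step 1: Build adjacency list from edges:
  1: 3
  2: (none)
  3: 1, 5
  4: 5, 6
  5: 3, 4, 6
  6: 4, 5
  7: (none)

Step 2: Run BFS/DFS from vertex 1:
  Visited: {1, 3, 5, 4, 6}
  Reached 5 of 7 vertices

Step 3: Only 5 of 7 vertices reached. Graph is disconnected.
Connected components: {1, 3, 4, 5, 6}, {2}, {7}
Answer: No, the graph is not connected (3 components).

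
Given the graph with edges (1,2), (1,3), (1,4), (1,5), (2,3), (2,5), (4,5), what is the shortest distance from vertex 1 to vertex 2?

Step 1: Build adjacency list:
  1: 2, 3, 4, 5
  2: 1, 3, 5
  3: 1, 2
  4: 1, 5
  5: 1, 2, 4

Step 2: BFS from vertex 1 to find shortest path to 2:
  vertex 2 reached at distance 1

Step 3: Shortest path: 1 -> 2
Path length: 1 edge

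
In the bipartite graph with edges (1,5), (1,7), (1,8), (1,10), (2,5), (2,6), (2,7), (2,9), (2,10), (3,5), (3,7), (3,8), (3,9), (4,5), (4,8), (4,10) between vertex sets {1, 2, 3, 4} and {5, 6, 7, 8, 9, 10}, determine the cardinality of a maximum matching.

Step 1: List the neighbors of each left vertex:
  1: 5, 7, 8, 10
  2: 5, 6, 7, 9, 10
  3: 5, 7, 8, 9
  4: 5, 8, 10

Step 2: Greedily match left vertices, then look for augmenting paths:
  Match 1 -- 5
  Match 2 -- 6
  Match 3 -- 7
  Match 4 -- 8
  No augmenting path remains.

Step 3: Verify this is maximum:
  Matching size 4 = min(|L|, |R|) = min(4, 6), which is an upper bound, so this matching is maximum.

Maximum matching: {(1,5), (2,6), (3,7), (4,8)}
Size: 4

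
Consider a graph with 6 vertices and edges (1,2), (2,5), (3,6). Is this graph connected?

Step 1: Build adjacency list from edges:
  1: 2
  2: 1, 5
  3: 6
  4: (none)
  5: 2
  6: 3

Step 2: Run BFS/DFS from vertex 1:
  Visited: {1, 2, 5}
  Reached 3 of 6 vertices

Step 3: Only 3 of 6 vertices reached. Graph is disconnected.
Connected components: {1, 2, 5}, {3, 6}, {4}
Answer: No, the graph is not connected (3 components).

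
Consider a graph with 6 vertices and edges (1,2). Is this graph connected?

Step 1: Build adjacency list from edges:
  1: 2
  2: 1
  3: (none)
  4: (none)
  5: (none)
  6: (none)

Step 2: Run BFS/DFS from vertex 1:
  Visited: {1, 2}
  Reached 2 of 6 vertices

Step 3: Only 2 of 6 vertices reached. Graph is disconnected.
Connected components: {1, 2}, {3}, {4}, {5}, {6}
Answer: No, the graph is not connected (5 components).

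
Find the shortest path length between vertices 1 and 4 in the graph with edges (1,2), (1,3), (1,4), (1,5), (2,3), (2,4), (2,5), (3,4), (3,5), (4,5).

Step 1: Build adjacency list:
  1: 2, 3, 4, 5
  2: 1, 3, 4, 5
  3: 1, 2, 4, 5
  4: 1, 2, 3, 5
  5: 1, 2, 3, 4

Step 2: BFS from vertex 1 to find shortest path to 4:
  vertex 2 reached at distance 1
  vertex 3 reached at distance 1
  vertex 4 reached at distance 1

Step 3: Shortest path: 1 -> 4
Path length: 1 edge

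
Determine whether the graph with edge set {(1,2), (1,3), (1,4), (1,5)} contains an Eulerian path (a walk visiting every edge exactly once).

Step 1: Find the degree of each vertex:
  deg(1) = 4
  deg(2) = 1
  deg(3) = 1
  deg(4) = 1
  deg(5) = 1

Step 2: Count vertices with odd degree:
  Odd-degree vertices: 2, 3, 4, 5 (4 total)

Step 3: Apply Euler's theorem:
  - Eulerian circuit exists iff graph is connected and all vertices have even degree
  - Eulerian path exists iff graph is connected and has 0 or 2 odd-degree vertices

Graph has 4 odd-degree vertices (need 0 or 2).
Neither Eulerian path nor Eulerian circuit exists.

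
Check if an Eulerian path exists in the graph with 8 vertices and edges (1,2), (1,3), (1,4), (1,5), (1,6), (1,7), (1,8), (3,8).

Step 1: Find the degree of each vertex:
  deg(1) = 7
  deg(2) = 1
  deg(3) = 2
  deg(4) = 1
  deg(5) = 1
  deg(6) = 1
  deg(7) = 1
  deg(8) = 2

Step 2: Count vertices with odd degree:
  Odd-degree vertices: 1, 2, 4, 5, 6, 7 (6 total)

Step 3: Apply Euler's theorem:
  - Eulerian circuit exists iff graph is connected and all vertices have even degree
  - Eulerian path exists iff graph is connected and has 0 or 2 odd-degree vertices

Graph has 6 odd-degree vertices (need 0 or 2).
Neither Eulerian path nor Eulerian circuit exists.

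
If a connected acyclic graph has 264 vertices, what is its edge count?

A tree on n vertices always has exactly n - 1 edges.
For n = 264: edges = 264 - 1 = 263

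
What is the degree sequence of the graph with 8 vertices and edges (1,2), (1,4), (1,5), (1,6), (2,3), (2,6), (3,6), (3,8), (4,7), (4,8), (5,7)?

Step 1: Count edges incident to each vertex:
  deg(1) = 4 (neighbors: 2, 4, 5, 6)
  deg(2) = 3 (neighbors: 1, 3, 6)
  deg(3) = 3 (neighbors: 2, 6, 8)
  deg(4) = 3 (neighbors: 1, 7, 8)
  deg(5) = 2 (neighbors: 1, 7)
  deg(6) = 3 (neighbors: 1, 2, 3)
  deg(7) = 2 (neighbors: 4, 5)
  deg(8) = 2 (neighbors: 3, 4)

Step 2: Sort degrees in non-increasing order:
  Degrees: [4, 3, 3, 3, 2, 3, 2, 2] -> sorted: [4, 3, 3, 3, 3, 2, 2, 2]

Degree sequence: [4, 3, 3, 3, 3, 2, 2, 2]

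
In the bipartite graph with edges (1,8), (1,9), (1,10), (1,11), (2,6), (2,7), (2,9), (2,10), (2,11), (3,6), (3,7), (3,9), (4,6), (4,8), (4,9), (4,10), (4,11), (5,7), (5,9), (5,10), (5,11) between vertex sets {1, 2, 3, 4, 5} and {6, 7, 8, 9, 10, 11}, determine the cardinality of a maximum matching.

Step 1: List the neighbors of each left vertex:
  1: 8, 9, 10, 11
  2: 6, 7, 9, 10, 11
  3: 6, 7, 9
  4: 6, 8, 9, 10, 11
  5: 7, 9, 10, 11

Step 2: Greedily match left vertices, then look for augmenting paths:
  Match 1 -- 8
  Match 2 -- 6
  Match 3 -- 7
  Match 4 -- 9
  Match 5 -- 10
  No augmenting path remains.

Step 3: Verify this is maximum:
  Matching size 5 = min(|L|, |R|) = min(5, 6), which is an upper bound, so this matching is maximum.

Maximum matching: {(1,8), (2,6), (3,7), (4,9), (5,10)}
Size: 5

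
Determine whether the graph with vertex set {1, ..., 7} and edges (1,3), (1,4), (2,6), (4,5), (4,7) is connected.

Step 1: Build adjacency list from edges:
  1: 3, 4
  2: 6
  3: 1
  4: 1, 5, 7
  5: 4
  6: 2
  7: 4

Step 2: Run BFS/DFS from vertex 1:
  Visited: {1, 3, 4, 5, 7}
  Reached 5 of 7 vertices

Step 3: Only 5 of 7 vertices reached. Graph is disconnected.
Connected components: {1, 3, 4, 5, 7}, {2, 6}
Answer: No, the graph is not connected (2 components).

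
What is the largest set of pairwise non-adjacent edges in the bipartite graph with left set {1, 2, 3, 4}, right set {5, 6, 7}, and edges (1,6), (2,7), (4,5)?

Step 1: List the neighbors of each left vertex:
  1: 6
  2: 7
  3: (none)
  4: 5

Step 2: Greedily match left vertices, then look for augmenting paths:
  Match 1 -- 6
  Match 2 -- 7
  Match 4 -- 5
  No augmenting path remains.

Step 3: Verify this is maximum:
  Matching size 3 = min(|L|, |R|) = min(4, 3), which is an upper bound, so this matching is maximum.

Maximum matching: {(1,6), (2,7), (4,5)}
Size: 3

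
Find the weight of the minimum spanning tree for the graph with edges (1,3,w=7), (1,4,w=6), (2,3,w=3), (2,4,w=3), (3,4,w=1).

Apply Kruskal's algorithm (sort edges by weight, add if no cycle):

Sorted edges by weight:
  (3,4) w=1
  (2,3) w=3
  (2,4) w=3
  (1,4) w=6
  (1,3) w=7

Add edge (3,4) w=1 -- no cycle. Running total: 1
Add edge (2,3) w=3 -- no cycle. Running total: 4
Skip edge (2,4) w=3 -- would create cycle
Add edge (1,4) w=6 -- no cycle. Running total: 10

MST edges: (3,4,w=1), (2,3,w=3), (1,4,w=6)
Total MST weight: 1 + 3 + 6 = 10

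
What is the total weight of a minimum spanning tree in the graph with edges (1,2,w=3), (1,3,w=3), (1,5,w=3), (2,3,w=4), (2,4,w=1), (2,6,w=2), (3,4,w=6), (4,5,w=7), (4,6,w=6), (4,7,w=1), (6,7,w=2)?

Apply Kruskal's algorithm (sort edges by weight, add if no cycle):

Sorted edges by weight:
  (2,4) w=1
  (4,7) w=1
  (2,6) w=2
  (6,7) w=2
  (1,5) w=3
  (1,2) w=3
  (1,3) w=3
  (2,3) w=4
  (3,4) w=6
  (4,6) w=6
  (4,5) w=7

Add edge (2,4) w=1 -- no cycle. Running total: 1
Add edge (4,7) w=1 -- no cycle. Running total: 2
Add edge (2,6) w=2 -- no cycle. Running total: 4
Skip edge (6,7) w=2 -- would create cycle
Add edge (1,5) w=3 -- no cycle. Running total: 7
Add edge (1,2) w=3 -- no cycle. Running total: 10
Add edge (1,3) w=3 -- no cycle. Running total: 13

MST edges: (2,4,w=1), (4,7,w=1), (2,6,w=2), (1,5,w=3), (1,2,w=3), (1,3,w=3)
Total MST weight: 1 + 1 + 2 + 3 + 3 + 3 = 13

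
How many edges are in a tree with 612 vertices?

A tree on n vertices always has exactly n - 1 edges.
For n = 612: edges = 612 - 1 = 611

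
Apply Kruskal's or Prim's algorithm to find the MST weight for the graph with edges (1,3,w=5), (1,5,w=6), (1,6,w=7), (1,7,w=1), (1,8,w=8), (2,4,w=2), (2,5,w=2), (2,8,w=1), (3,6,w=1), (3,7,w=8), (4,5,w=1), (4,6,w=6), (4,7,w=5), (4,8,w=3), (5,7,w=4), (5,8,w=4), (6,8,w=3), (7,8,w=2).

Apply Kruskal's algorithm (sort edges by weight, add if no cycle):

Sorted edges by weight:
  (1,7) w=1
  (2,8) w=1
  (3,6) w=1
  (4,5) w=1
  (2,4) w=2
  (2,5) w=2
  (7,8) w=2
  (4,8) w=3
  (6,8) w=3
  (5,8) w=4
  (5,7) w=4
  (1,3) w=5
  (4,7) w=5
  (1,5) w=6
  (4,6) w=6
  (1,6) w=7
  (1,8) w=8
  (3,7) w=8

Add edge (1,7) w=1 -- no cycle. Running total: 1
Add edge (2,8) w=1 -- no cycle. Running total: 2
Add edge (3,6) w=1 -- no cycle. Running total: 3
Add edge (4,5) w=1 -- no cycle. Running total: 4
Add edge (2,4) w=2 -- no cycle. Running total: 6
Skip edge (2,5) w=2 -- would create cycle
Add edge (7,8) w=2 -- no cycle. Running total: 8
Skip edge (4,8) w=3 -- would create cycle
Add edge (6,8) w=3 -- no cycle. Running total: 11

MST edges: (1,7,w=1), (2,8,w=1), (3,6,w=1), (4,5,w=1), (2,4,w=2), (7,8,w=2), (6,8,w=3)
Total MST weight: 1 + 1 + 1 + 1 + 2 + 2 + 3 = 11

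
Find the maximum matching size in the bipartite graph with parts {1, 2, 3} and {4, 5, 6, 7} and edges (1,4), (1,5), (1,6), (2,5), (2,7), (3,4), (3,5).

Step 1: List the neighbors of each left vertex:
  1: 4, 5, 6
  2: 5, 7
  3: 4, 5

Step 2: Greedily match left vertices, then look for augmenting paths:
  Match 1 -- 6
  Match 2 -- 5
  Match 3 -- 4
  No augmenting path remains.

Step 3: Verify this is maximum:
  Matching size 3 = min(|L|, |R|) = min(3, 4), which is an upper bound, so this matching is maximum.

Maximum matching: {(1,6), (2,5), (3,4)}
Size: 3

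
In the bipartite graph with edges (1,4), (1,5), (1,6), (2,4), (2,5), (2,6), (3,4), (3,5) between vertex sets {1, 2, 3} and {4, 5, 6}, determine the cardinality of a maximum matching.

Step 1: List the neighbors of each left vertex:
  1: 4, 5, 6
  2: 4, 5, 6
  3: 4, 5

Step 2: Greedily match left vertices, then look for augmenting paths:
  Match 1 -- 6
  Match 2 -- 5
  Match 3 -- 4
  No augmenting path remains.

Step 3: Verify this is maximum:
  Matching size 3 = min(|L|, |R|) = min(3, 3), which is an upper bound, so this matching is maximum.

Maximum matching: {(1,6), (2,5), (3,4)}
Size: 3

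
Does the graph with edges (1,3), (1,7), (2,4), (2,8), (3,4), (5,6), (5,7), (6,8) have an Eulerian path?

Step 1: Find the degree of each vertex:
  deg(1) = 2
  deg(2) = 2
  deg(3) = 2
  deg(4) = 2
  deg(5) = 2
  deg(6) = 2
  deg(7) = 2
  deg(8) = 2

Step 2: Count vertices with odd degree:
  All vertices have even degree (0 odd-degree vertices)

Step 3: Apply Euler's theorem:
  - Eulerian circuit exists iff graph is connected and all vertices have even degree
  - Eulerian path exists iff graph is connected and has 0 or 2 odd-degree vertices

Graph is connected with 0 odd-degree vertices.
Both Eulerian circuit and Eulerian path exist.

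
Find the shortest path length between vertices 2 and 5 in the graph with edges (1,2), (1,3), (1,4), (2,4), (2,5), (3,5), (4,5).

Step 1: Build adjacency list:
  1: 2, 3, 4
  2: 1, 4, 5
  3: 1, 5
  4: 1, 2, 5
  5: 2, 3, 4

Step 2: BFS from vertex 2 to find shortest path to 5:
  vertex 1 reached at distance 1
  vertex 4 reached at distance 1
  vertex 5 reached at distance 1

Step 3: Shortest path: 2 -> 5
Path length: 1 edge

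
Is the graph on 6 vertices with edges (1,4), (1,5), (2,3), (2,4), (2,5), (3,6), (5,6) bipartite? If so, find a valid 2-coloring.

Step 1: Attempt 2-coloring using BFS:
  Start at vertex 1, assign color 0
  Color vertex 4 with color 1 (neighbor of 1)
  Color vertex 5 with color 1 (neighbor of 1)
  Color vertex 2 with color 0 (neighbor of 4)
  Color vertex 6 with color 0 (neighbor of 5)
  Color vertex 3 with color 1 (neighbor of 2)

Step 2: 2-coloring succeeded. No conflicts found.
  Set A (color 0): {1, 2, 6}
  Set B (color 1): {3, 4, 5}

The graph is bipartite with partition {1, 2, 6}, {3, 4, 5}.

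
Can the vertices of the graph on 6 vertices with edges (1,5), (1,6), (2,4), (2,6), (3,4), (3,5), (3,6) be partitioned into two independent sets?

Step 1: Attempt 2-coloring using BFS:
  Start at vertex 1, assign color 0
  Color vertex 5 with color 1 (neighbor of 1)
  Color vertex 6 with color 1 (neighbor of 1)
  Color vertex 3 with color 0 (neighbor of 5)
  Color vertex 2 with color 0 (neighbor of 6)
  Color vertex 4 with color 1 (neighbor of 3)

Step 2: 2-coloring succeeded. No conflicts found.
  Set A (color 0): {1, 2, 3}
  Set B (color 1): {4, 5, 6}

The graph is bipartite with partition {1, 2, 3}, {4, 5, 6}.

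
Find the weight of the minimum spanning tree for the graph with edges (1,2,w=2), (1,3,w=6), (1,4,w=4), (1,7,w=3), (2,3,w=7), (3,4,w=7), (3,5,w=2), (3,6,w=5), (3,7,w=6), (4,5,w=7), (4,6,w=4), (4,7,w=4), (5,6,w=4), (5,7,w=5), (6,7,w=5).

Apply Kruskal's algorithm (sort edges by weight, add if no cycle):

Sorted edges by weight:
  (1,2) w=2
  (3,5) w=2
  (1,7) w=3
  (1,4) w=4
  (4,6) w=4
  (4,7) w=4
  (5,6) w=4
  (3,6) w=5
  (5,7) w=5
  (6,7) w=5
  (1,3) w=6
  (3,7) w=6
  (2,3) w=7
  (3,4) w=7
  (4,5) w=7

Add edge (1,2) w=2 -- no cycle. Running total: 2
Add edge (3,5) w=2 -- no cycle. Running total: 4
Add edge (1,7) w=3 -- no cycle. Running total: 7
Add edge (1,4) w=4 -- no cycle. Running total: 11
Add edge (4,6) w=4 -- no cycle. Running total: 15
Skip edge (4,7) w=4 -- would create cycle
Add edge (5,6) w=4 -- no cycle. Running total: 19

MST edges: (1,2,w=2), (3,5,w=2), (1,7,w=3), (1,4,w=4), (4,6,w=4), (5,6,w=4)
Total MST weight: 2 + 2 + 3 + 4 + 4 + 4 = 19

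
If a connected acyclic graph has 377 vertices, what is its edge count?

A tree on n vertices always has exactly n - 1 edges.
For n = 377: edges = 377 - 1 = 376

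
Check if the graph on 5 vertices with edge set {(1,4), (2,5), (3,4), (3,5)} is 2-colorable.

Step 1: Attempt 2-coloring using BFS:
  Start at vertex 1, assign color 0
  Color vertex 4 with color 1 (neighbor of 1)
  Color vertex 3 with color 0 (neighbor of 4)
  Color vertex 5 with color 1 (neighbor of 3)
  Color vertex 2 with color 0 (neighbor of 5)

Step 2: 2-coloring succeeded. No conflicts found.
  Set A (color 0): {1, 2, 3}
  Set B (color 1): {4, 5}

The graph is bipartite with partition {1, 2, 3}, {4, 5}.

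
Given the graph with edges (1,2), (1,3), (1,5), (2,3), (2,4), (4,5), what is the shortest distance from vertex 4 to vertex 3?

Step 1: Build adjacency list:
  1: 2, 3, 5
  2: 1, 3, 4
  3: 1, 2
  4: 2, 5
  5: 1, 4

Step 2: BFS from vertex 4 to find shortest path to 3:
  vertex 2 reached at distance 1
  vertex 5 reached at distance 1
  vertex 1 reached at distance 2
  vertex 3 reached at distance 2

Step 3: Shortest path: 4 -> 2 -> 3
Path length: 2 edges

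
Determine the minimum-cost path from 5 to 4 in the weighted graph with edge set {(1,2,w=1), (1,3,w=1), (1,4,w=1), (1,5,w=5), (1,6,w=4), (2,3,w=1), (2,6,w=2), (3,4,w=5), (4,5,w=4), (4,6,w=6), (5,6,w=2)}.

Step 1: Build adjacency list with weights:
  1: 2(w=1), 3(w=1), 4(w=1), 5(w=5), 6(w=4)
  2: 1(w=1), 3(w=1), 6(w=2)
  3: 1(w=1), 2(w=1), 4(w=5)
  4: 1(w=1), 3(w=5), 5(w=4), 6(w=6)
  5: 1(w=5), 4(w=4), 6(w=2)
  6: 1(w=4), 2(w=2), 4(w=6), 5(w=2)

Step 2: Apply Dijkstra's algorithm from vertex 5:
  Visit vertex 5 (distance=0)
    Update dist[1] = 5
    Update dist[4] = 4
    Update dist[6] = 2
  Visit vertex 6 (distance=2)
    Update dist[2] = 4
  Visit vertex 2 (distance=4)
    Update dist[3] = 5
  Visit vertex 4 (distance=4)

Step 3: Shortest path: 5 -> 4
Total weight: 4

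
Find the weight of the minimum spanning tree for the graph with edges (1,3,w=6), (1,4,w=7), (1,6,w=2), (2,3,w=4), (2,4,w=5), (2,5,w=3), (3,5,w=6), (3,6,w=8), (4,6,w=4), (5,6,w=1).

Apply Kruskal's algorithm (sort edges by weight, add if no cycle):

Sorted edges by weight:
  (5,6) w=1
  (1,6) w=2
  (2,5) w=3
  (2,3) w=4
  (4,6) w=4
  (2,4) w=5
  (1,3) w=6
  (3,5) w=6
  (1,4) w=7
  (3,6) w=8

Add edge (5,6) w=1 -- no cycle. Running total: 1
Add edge (1,6) w=2 -- no cycle. Running total: 3
Add edge (2,5) w=3 -- no cycle. Running total: 6
Add edge (2,3) w=4 -- no cycle. Running total: 10
Add edge (4,6) w=4 -- no cycle. Running total: 14

MST edges: (5,6,w=1), (1,6,w=2), (2,5,w=3), (2,3,w=4), (4,6,w=4)
Total MST weight: 1 + 2 + 3 + 4 + 4 = 14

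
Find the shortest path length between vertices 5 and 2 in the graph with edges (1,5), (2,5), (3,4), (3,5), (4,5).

Step 1: Build adjacency list:
  1: 5
  2: 5
  3: 4, 5
  4: 3, 5
  5: 1, 2, 3, 4

Step 2: BFS from vertex 5 to find shortest path to 2:
  vertex 1 reached at distance 1
  vertex 2 reached at distance 1

Step 3: Shortest path: 5 -> 2
Path length: 1 edge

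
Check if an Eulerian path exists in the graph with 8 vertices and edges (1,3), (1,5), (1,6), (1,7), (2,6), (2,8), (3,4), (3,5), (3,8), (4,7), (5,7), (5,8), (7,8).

Step 1: Find the degree of each vertex:
  deg(1) = 4
  deg(2) = 2
  deg(3) = 4
  deg(4) = 2
  deg(5) = 4
  deg(6) = 2
  deg(7) = 4
  deg(8) = 4

Step 2: Count vertices with odd degree:
  All vertices have even degree (0 odd-degree vertices)

Step 3: Apply Euler's theorem:
  - Eulerian circuit exists iff graph is connected and all vertices have even degree
  - Eulerian path exists iff graph is connected and has 0 or 2 odd-degree vertices

Graph is connected with 0 odd-degree vertices.
Both Eulerian circuit and Eulerian path exist.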